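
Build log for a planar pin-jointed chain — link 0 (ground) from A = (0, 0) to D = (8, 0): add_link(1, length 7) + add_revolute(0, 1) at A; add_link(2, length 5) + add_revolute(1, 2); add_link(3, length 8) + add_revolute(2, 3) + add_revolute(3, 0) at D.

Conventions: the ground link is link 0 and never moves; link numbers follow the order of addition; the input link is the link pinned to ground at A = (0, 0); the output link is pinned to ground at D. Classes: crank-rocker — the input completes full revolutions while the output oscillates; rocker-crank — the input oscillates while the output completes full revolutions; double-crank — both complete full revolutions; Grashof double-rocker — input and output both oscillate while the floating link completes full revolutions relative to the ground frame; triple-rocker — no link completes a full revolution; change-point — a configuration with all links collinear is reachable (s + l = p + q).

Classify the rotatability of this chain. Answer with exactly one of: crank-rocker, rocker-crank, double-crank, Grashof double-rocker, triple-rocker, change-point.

lengths: ground=8, input=7, coupler=5, output=8
sorted: s=5 (shortest), l=8 (longest), p+q=15
s + l = 13 vs p + q = 15
s + l < p + q (Grashof) with shortest = coupler link → Grashof double-rocker

Grashof double-rocker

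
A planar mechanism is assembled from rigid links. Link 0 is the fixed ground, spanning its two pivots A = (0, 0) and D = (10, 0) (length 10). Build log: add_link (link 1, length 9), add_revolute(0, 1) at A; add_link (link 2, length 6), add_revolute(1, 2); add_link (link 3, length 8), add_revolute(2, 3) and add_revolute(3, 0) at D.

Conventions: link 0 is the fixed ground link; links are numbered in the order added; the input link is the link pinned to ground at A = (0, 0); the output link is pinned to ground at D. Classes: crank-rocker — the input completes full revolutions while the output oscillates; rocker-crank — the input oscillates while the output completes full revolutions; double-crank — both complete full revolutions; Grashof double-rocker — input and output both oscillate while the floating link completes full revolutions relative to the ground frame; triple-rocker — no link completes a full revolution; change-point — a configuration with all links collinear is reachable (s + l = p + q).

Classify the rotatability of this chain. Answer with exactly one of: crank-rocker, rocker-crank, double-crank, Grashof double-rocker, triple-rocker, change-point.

lengths: ground=10, input=9, coupler=6, output=8
sorted: s=6 (shortest), l=10 (longest), p+q=17
s + l = 16 vs p + q = 17
s + l < p + q (Grashof) with shortest = coupler link → Grashof double-rocker

Grashof double-rocker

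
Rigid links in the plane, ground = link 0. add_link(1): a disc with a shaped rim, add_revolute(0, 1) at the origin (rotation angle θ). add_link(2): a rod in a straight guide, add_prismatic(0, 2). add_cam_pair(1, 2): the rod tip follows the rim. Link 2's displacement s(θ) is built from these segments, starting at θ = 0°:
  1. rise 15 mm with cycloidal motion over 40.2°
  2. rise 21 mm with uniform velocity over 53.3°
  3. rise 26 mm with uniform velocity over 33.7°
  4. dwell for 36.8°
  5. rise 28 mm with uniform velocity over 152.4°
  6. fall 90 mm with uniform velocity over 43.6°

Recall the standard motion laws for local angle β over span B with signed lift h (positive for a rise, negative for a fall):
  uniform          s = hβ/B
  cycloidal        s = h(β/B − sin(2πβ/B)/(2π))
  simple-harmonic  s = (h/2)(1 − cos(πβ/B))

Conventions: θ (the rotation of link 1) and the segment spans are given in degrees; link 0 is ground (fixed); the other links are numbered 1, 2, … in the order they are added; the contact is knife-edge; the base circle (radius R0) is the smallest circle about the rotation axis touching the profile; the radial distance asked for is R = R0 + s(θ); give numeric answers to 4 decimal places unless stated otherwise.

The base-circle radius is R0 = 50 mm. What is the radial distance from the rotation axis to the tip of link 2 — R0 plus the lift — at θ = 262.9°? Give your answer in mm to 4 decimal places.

segment 1 (0° to 40.2°, cycloidal, h = 15) is passed completely: s = 0.0000 + (15) = 15.0000
segment 2 (40.2° to 93.5°, uniform, h = 21) is passed completely: s = 15.0000 + (21) = 36.0000
segment 3 (93.5° to 127.2°, uniform, h = 26) is passed completely: s = 36.0000 + (26) = 62.0000
segment 4 (127.2° to 164°, dwell): s unchanged at 62.0000
θ = 262.9° falls in segment 5 (164° to 316.4°, uniform, h = 28): β = 262.9 − 164 = 98.9°, B = 152.4°; Δs = 28·98.9/152.4 = 18.1706; s = 62.0000 + 18.1706 = 80.1706
R = R0 + s = 50 + 80.1706 = 130.1706

130.1706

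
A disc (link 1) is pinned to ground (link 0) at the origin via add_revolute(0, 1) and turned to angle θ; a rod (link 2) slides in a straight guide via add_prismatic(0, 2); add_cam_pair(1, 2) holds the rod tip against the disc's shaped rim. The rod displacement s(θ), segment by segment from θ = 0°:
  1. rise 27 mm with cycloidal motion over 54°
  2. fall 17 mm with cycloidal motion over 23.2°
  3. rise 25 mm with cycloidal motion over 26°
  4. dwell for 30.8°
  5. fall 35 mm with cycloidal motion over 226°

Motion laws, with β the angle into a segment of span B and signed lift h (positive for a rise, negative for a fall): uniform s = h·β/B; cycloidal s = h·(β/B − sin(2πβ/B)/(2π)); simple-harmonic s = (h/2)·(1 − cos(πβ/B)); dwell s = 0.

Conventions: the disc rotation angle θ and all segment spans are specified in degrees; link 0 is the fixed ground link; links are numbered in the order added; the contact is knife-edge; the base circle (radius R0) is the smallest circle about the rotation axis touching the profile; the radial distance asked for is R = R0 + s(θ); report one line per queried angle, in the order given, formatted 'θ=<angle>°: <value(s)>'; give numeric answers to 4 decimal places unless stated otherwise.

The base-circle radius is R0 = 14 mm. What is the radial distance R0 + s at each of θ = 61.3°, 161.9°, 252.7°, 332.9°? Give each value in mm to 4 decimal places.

segment 1 (0° to 54°, cycloidal, h = 27) is passed completely: s = 0.0000 + (27) = 27.0000
θ = 61.3° falls in segment 2 (54° to 77.2°, cycloidal, h = -17): β = 61.3 − 54 = 7.3°, B = 23.2°; Δs = -17·(0.3147 − sin(2π·0.3147)/(2π)) = -2.8637; s = 27.0000 − 2.8637 = 24.1363
segment 2 (54° to 77.2°, cycloidal, h = -17) is passed completely: s = 27.0000 + (-17) = 10.0000
segment 3 (77.2° to 103.2°, cycloidal, h = 25) is passed completely: s = 10.0000 + (25) = 35.0000
segment 4 (103.2° to 134°, dwell): s unchanged at 35.0000
θ = 161.9° falls in segment 5 (134° to 360°, cycloidal, h = -35): β = 161.9 − 134 = 27.9°, B = 226°; Δs = -35·(0.1235 − sin(2π·0.1235)/(2π)) = -0.4204; s = 35.0000 − 0.4204 = 34.5796
θ = 252.7° falls in segment 5 (134° to 360°, cycloidal, h = -35): β = 252.7 − 134 = 118.7°, B = 226°; Δs = -35·(0.5252 − sin(2π·0.5252)/(2π)) = -19.2618; s = 35.0000 − 19.2618 = 15.7382
θ = 332.9° falls in segment 5 (134° to 360°, cycloidal, h = -35): β = 332.9 − 134 = 198.9°, B = 226°; Δs = -35·(0.8801 − sin(2π·0.8801)/(2π)) = -34.6141; s = 35.0000 − 34.6141 = 0.3859
θ=61.3°: R = R0 + s = 14 + 24.1363 = 38.1363
θ=161.9°: R = R0 + s = 14 + 34.5796 = 48.5796
θ=252.7°: R = R0 + s = 14 + 15.7382 = 29.7382
θ=332.9°: R = R0 + s = 14 + 0.3859 = 14.3859

θ=61.3°: 38.1363
θ=161.9°: 48.5796
θ=252.7°: 29.7382
θ=332.9°: 14.3859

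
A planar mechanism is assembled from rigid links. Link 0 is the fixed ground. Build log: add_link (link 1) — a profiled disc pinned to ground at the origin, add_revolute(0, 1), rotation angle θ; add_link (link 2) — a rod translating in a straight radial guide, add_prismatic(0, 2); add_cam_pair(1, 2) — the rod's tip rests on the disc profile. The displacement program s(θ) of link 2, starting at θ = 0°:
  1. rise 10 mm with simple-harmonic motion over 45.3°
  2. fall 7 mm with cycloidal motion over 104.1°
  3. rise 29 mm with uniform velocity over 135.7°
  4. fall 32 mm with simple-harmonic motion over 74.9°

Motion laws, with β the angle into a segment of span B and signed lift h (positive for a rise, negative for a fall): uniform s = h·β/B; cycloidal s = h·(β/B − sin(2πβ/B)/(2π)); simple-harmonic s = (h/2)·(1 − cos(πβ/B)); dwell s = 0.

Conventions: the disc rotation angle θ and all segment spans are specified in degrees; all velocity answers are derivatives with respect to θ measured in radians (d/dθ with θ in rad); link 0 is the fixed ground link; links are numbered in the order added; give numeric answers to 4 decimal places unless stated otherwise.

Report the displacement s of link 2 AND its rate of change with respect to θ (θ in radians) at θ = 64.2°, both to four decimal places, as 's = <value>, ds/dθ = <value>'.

seg 1 [0°–45.3°] simple-harmonic, h=10: full span → s += 10 → s = 10.0000
seg 2 [45.3°–149.4°] cycloidal, h=-7: θ=64.2° here. β=18.9, B=104.1. -7·(0.1816 − sin(2π·0.1816)/(2π)) = -0.2582 → s = 9.7418
velocity in seg [45.3°–149.4°] (cycloidal), θ in radians: β = 18.9° = 0.3299 rad, B = 104.1° = 1.8169 rad; ds/dθ = (h/B)(1 − cos(2πβ/B)) = ((-7)/1.8169)(1 − cos(2π·0.1816)) = -2.246488 mm/rad

s = 9.7418, ds/dθ = -2.2465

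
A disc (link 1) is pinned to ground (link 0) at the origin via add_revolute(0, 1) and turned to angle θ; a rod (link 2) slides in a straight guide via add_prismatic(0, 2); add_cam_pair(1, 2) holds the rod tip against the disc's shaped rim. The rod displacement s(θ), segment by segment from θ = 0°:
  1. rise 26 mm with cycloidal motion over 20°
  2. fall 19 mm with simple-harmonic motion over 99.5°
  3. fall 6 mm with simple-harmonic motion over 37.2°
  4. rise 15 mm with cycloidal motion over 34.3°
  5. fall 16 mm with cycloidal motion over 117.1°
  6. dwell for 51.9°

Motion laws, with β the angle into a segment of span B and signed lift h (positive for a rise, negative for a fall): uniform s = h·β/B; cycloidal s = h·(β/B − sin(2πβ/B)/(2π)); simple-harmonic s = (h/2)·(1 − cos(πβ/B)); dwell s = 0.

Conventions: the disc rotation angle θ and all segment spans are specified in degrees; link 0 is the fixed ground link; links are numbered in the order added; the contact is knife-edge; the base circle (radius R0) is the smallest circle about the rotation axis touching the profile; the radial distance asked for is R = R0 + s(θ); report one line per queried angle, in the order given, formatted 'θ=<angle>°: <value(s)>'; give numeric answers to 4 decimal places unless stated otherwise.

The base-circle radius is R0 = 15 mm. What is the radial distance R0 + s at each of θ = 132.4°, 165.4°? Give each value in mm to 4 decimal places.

segment 1 (0° to 20°, cycloidal, h = 26) is passed completely: s = 0.0000 + (26) = 26.0000
segment 2 (20° to 119.5°, simple-harmonic, h = -19) is passed completely: s = 26.0000 + (-19) = 7.0000
θ = 132.4° falls in segment 3 (119.5° to 156.7°, simple-harmonic, h = -6): β = 132.4 − 119.5 = 12.9°, B = 37.2°; Δs = -6/2·(1 − cos(π·0.3468)) = -1.6110; s = 7.0000 − 1.6110 = 5.3890
segment 3 (119.5° to 156.7°, simple-harmonic, h = -6) is passed completely: s = 7.0000 + (-6) = 1.0000
θ = 165.4° falls in segment 4 (156.7° to 191°, cycloidal, h = 15): β = 165.4 − 156.7 = 8.7°, B = 34.3°; Δs = 15·(0.2536 − sin(2π·0.2536)/(2π)) = 1.4180; s = 1.0000 + 1.4180 = 2.4180
θ=132.4°: R = R0 + s = 15 + 5.3890 = 20.3890
θ=165.4°: R = R0 + s = 15 + 2.4180 = 17.4180

θ=132.4°: 20.3890
θ=165.4°: 17.4180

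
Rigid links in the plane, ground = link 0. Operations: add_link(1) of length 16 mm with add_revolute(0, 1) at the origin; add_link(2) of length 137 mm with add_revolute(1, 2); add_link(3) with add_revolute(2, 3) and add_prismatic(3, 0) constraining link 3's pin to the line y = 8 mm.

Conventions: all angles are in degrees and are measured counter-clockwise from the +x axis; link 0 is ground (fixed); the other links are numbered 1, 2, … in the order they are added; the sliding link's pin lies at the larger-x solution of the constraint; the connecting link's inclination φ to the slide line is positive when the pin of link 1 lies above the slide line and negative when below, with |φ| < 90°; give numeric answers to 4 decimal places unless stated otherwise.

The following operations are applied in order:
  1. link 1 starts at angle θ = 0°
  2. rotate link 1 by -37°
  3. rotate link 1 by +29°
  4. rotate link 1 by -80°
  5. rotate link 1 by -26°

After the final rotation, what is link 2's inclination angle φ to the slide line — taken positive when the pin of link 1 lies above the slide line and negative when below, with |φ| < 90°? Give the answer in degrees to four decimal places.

geometry: r = 16 mm, L = 137 mm, e = 8 mm; θ starts at 0°
rotate link 1 by -37°: θ ← 0° -37° = -37°
rotate link 1 by +29°: θ ← -37° +29° = -8°
rotate link 1 by -80°: θ ← -8° -80° = -88°
rotate link 1 by -26°: θ ← -88° -26° = -114°
h = r sin θ − e = -14.616727 − 8 = -22.616727
sin φ = h / L = -22.616727 / 137 = -0.16508560
φ = arcsin(-0.16508560) = -9.502207°

-9.5022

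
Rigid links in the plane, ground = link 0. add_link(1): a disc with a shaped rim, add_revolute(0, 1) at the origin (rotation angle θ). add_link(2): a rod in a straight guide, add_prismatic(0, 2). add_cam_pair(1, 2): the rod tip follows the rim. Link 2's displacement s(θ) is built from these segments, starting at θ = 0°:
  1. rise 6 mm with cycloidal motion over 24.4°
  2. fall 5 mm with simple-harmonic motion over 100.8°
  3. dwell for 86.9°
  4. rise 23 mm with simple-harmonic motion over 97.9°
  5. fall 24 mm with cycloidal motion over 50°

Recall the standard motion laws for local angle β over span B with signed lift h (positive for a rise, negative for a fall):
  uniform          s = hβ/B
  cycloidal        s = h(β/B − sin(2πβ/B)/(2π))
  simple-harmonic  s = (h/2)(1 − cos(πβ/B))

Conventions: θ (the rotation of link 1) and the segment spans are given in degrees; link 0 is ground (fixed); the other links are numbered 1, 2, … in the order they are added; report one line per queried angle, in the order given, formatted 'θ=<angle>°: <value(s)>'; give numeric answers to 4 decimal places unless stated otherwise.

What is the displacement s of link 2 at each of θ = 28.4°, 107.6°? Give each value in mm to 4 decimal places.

segment 1 (0° to 24.4°, cycloidal, h = 6) is passed completely: s = 0.0000 + (6) = 6.0000
θ = 28.4° falls in segment 2 (24.4° to 125.2°, simple-harmonic, h = -5): β = 28.4 − 24.4 = 4°, B = 100.8°; Δs = -5/2·(1 − cos(π·0.0397)) = -0.0194; s = 6.0000 − 0.0194 = 5.9806
θ = 107.6° falls in segment 2 (24.4° to 125.2°, simple-harmonic, h = -5): β = 107.6 − 24.4 = 83.2°, B = 100.8°; Δs = -5/2·(1 − cos(π·0.8254)) = -4.6332; s = 6.0000 − 4.6332 = 1.3668

θ=28.4°: 5.9806
θ=107.6°: 1.3668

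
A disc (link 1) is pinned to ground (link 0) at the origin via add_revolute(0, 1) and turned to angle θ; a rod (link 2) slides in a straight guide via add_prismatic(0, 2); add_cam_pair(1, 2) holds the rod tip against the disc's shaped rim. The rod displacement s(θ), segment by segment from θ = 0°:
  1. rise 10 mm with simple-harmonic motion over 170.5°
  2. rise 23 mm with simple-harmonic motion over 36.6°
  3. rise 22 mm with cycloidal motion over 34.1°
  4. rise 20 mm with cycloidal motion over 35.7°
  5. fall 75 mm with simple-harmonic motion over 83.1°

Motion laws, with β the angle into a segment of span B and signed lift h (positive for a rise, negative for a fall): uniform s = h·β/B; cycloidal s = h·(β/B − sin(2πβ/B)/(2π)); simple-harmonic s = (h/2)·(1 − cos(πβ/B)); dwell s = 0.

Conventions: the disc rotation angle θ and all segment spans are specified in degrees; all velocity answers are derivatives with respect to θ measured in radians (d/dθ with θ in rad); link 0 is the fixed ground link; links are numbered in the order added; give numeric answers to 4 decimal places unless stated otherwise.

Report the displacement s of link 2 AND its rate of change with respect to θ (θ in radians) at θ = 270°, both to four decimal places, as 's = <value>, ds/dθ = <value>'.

segment 1 (0° to 170.5°, simple-harmonic, h = 10) is passed completely: s = 0.0000 + (10) = 10.0000
segment 2 (170.5° to 207.1°, simple-harmonic, h = 23) is passed completely: s = 10.0000 + (23) = 33.0000
segment 3 (207.1° to 241.2°, cycloidal, h = 22) is passed completely: s = 33.0000 + (22) = 55.0000
θ = 270° falls in segment 4 (241.2° to 276.9°, cycloidal, h = 20): β = 270 − 241.2 = 28.8°, B = 35.7°; Δs = 20·(0.8067 − sin(2π·0.8067)/(2π)) = 19.1175; s = 55.0000 + 19.1175 = 74.1175
velocity in seg [241.2°–276.9°] (cycloidal), θ in radians: β = 28.8° = 0.5027 rad, B = 35.7° = 0.6231 rad; ds/dθ = (h/B)(1 − cos(2πβ/B)) = (20/0.6231)(1 − cos(2π·0.8067)) = 20.899255 mm/rad

s = 74.1175, ds/dθ = 20.8993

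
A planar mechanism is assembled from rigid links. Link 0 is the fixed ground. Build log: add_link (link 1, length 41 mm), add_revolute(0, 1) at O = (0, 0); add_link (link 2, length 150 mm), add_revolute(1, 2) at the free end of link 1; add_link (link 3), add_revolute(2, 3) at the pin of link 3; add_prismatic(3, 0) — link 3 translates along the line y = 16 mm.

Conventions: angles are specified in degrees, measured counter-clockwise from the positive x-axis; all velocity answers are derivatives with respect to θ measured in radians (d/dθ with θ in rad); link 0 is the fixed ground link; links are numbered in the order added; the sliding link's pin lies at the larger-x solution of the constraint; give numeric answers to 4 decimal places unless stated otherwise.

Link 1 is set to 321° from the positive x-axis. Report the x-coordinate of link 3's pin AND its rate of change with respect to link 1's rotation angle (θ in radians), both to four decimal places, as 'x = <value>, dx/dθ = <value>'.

geometry: r = 41 mm, L = 150 mm, e = 16 mm
crank pin P = (r cos θ, r sin θ) = (31.862984, -25.802136)
h = r sin θ − e = -25.802136 − 16 = -41.802136
x = r cos θ + √(L² − h²) = 31.862984 + 144.057563 = 175.920547
dx/dθ = −r sin θ − h·r cos θ/√(L² − h²) (θ in radians; h = -41.802136) = 35.048029

x = 175.9205, dx/dθ = 35.0480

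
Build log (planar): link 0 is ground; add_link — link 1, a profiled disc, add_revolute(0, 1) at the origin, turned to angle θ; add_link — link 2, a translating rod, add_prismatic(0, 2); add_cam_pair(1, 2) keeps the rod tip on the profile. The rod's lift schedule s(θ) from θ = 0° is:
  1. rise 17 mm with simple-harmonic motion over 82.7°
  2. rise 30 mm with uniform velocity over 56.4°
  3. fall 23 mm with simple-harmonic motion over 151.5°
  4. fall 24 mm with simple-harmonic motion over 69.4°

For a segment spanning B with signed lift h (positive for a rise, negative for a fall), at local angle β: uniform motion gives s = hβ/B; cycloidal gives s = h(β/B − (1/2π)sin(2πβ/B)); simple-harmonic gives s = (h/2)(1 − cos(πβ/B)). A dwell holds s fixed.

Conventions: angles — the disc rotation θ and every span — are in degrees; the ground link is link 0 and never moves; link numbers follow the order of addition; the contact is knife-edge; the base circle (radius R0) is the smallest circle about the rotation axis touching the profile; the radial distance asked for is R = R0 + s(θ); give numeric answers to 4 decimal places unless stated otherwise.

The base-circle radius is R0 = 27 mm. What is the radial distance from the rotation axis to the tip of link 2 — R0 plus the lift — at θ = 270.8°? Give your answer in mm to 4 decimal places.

seg 1 [0°–82.7°] simple-harmonic, h=17: full span → s += 17 → s = 17.0000
seg 2 [82.7°–139.1°] uniform, h=30: full span → s += 30 → s = 47.0000
seg 3 [139.1°–290.6°] simple-harmonic, h=-23: θ=270.8° here. β=131.7, B=151.5. -23/2·(1 − cos(π·0.8693)) = -22.0442 → s = 24.9558
R = R0 + s = 27 + 24.9558 = 51.9558

51.9558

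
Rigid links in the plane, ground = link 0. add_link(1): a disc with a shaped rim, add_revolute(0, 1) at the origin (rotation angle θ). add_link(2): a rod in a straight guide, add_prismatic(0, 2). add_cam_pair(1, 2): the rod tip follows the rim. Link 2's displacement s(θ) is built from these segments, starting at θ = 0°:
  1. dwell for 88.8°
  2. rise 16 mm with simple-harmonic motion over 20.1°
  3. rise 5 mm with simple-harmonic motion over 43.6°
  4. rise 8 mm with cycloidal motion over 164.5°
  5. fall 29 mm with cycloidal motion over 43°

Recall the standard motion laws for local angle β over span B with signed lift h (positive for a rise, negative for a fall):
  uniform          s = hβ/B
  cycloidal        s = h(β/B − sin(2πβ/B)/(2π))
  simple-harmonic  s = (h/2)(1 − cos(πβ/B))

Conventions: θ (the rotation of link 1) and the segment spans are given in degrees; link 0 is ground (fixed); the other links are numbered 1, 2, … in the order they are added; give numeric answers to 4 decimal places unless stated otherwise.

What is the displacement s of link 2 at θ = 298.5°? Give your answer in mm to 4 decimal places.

segment 1 (0° to 88.8°, dwell): s unchanged at 0.0000
segment 2 (88.8° to 108.9°, simple-harmonic, h = 16) is passed completely: s = 0.0000 + (16) = 16.0000
segment 3 (108.9° to 152.5°, simple-harmonic, h = 5) is passed completely: s = 16.0000 + (5) = 21.0000
θ = 298.5° falls in segment 4 (152.5° to 317°, cycloidal, h = 8): β = 298.5 − 152.5 = 146°, B = 164.5°; Δs = 8·(0.8875 − sin(2π·0.8875)/(2π)) = 7.9270; s = 21.0000 + 7.9270 = 28.9270

28.9270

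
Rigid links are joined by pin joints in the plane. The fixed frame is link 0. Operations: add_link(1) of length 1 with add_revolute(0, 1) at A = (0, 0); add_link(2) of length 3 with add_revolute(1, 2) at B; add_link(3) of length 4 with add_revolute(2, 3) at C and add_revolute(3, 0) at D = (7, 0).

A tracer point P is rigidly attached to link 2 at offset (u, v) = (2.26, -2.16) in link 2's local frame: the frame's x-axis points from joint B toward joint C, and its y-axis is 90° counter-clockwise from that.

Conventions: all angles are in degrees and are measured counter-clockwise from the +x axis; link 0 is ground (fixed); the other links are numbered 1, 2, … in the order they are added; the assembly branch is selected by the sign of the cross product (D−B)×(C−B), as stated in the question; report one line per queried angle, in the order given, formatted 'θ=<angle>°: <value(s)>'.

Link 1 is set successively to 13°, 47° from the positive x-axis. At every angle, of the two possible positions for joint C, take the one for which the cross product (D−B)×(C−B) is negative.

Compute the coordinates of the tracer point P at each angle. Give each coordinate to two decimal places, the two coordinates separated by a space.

A=(0,0), D=(7.00,0)
θ=13°: B = A + 1.00·(cos13°, sin13°) = (0.9744, 0.2250)
θ=13°: |BD| = 6.0298
θ=13°: circle(B,3.00) ∩ circle(D,4.00): a=2.4345, h=1.7531
θ=13°:   candidates: C₊=(3.4725,1.8860) cross=10.571; C₋=(3.3417,-1.6178) cross=-10.571
θ=13°:   branch - wants cross < 0 → take C=(3.3417,-1.6178) (cross=-10.571)
θ=13°: ex = (C−B)/|BC| = (0.7891,-0.6142); ey = (0.6142,0.7891)
θ=13°: P = B + 2.26·ex + -2.16·ey = (1.4310,-2.8677)
θ=47°: B = A + 1.00·(cos47°, sin47°) = (0.6820, 0.7314)
θ=47°: |BD| = 6.3602
θ=47°: circle(B,3.00) ∩ circle(D,4.00): a=2.6298, h=1.4437
θ=47°:   candidates: C₊=(3.4604,1.8630) cross=9.182; C₋=(3.1283,-1.0051) cross=-9.182
θ=47°:   branch - wants cross < 0 → take C=(3.1283,-1.0051) (cross=-9.182)
θ=47°: ex = (C−B)/|BC| = (0.8154,-0.5788); ey = (0.5788,0.8154)
θ=47°: P = B + 2.26·ex + -2.16·ey = (1.2746,-2.3382)

θ=13°: 1.43 -2.87
θ=47°: 1.27 -2.34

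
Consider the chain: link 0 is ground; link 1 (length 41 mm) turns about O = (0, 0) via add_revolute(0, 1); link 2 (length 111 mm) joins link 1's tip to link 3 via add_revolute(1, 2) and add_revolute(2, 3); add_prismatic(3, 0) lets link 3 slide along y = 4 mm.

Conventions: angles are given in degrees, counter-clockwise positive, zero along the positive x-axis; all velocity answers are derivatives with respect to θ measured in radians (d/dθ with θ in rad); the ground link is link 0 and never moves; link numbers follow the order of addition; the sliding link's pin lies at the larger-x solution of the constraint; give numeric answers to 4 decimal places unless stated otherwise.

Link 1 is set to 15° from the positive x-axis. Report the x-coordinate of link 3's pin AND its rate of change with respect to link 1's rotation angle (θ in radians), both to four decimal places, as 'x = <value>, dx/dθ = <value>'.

geometry: r = 41 mm, L = 111 mm, e = 4 mm
crank pin P = (r cos θ, r sin θ) = (39.602959, 10.611581)
h = r sin θ − e = 10.611581 − 4 = 6.611581
x = r cos θ + √(L² − h²) = 39.602959 + 110.802920 = 150.405879
dx/dθ = −r sin θ − h·r cos θ/√(L² − h²) (θ in radians; h = 6.611581) = -12.974679

x = 150.4059, dx/dθ = -12.9747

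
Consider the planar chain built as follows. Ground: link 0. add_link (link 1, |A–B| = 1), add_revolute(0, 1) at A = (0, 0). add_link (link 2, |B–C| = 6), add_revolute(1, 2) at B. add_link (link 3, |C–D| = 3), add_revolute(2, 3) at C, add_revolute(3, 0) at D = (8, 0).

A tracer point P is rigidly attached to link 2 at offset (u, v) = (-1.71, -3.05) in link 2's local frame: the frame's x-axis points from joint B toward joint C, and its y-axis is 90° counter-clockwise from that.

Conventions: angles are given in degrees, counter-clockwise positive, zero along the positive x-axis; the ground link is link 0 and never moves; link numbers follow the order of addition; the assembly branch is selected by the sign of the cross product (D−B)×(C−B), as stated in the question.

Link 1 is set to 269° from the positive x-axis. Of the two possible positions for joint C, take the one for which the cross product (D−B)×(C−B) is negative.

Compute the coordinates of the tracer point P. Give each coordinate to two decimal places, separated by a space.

A=(0,0), D=(8.00,0)
B = A + 1.00·(cos269°, sin269°) = (-0.0175, -0.9998)
|BD| = 8.0796
circle(B,6.00) ∩ circle(D,3.00): a=5.7107, h=1.8407
  candidates: C₊=(5.4215,1.5334) cross=14.872; C₋=(5.8771,-2.1197) cross=-14.872
  branch - wants cross < 0 → take C=(5.8771,-2.1197) (cross=-14.872)
ex = (C−B)/|BC| = (0.9824,-0.1866); ey = (0.1866,0.9824)
P = B + -1.71·ex + -3.05·ey = (-2.2667,-3.6771)

-2.27 -3.68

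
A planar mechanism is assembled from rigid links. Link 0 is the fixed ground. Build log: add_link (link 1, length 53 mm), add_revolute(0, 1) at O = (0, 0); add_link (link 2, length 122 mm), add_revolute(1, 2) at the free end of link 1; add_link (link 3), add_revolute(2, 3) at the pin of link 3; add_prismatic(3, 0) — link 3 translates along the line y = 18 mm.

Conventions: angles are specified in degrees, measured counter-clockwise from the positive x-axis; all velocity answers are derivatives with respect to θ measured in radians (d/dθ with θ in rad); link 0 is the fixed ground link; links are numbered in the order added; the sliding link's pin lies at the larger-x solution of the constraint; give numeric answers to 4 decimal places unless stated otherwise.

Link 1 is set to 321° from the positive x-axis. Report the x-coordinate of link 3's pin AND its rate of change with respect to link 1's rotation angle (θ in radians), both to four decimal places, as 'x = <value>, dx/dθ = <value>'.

geometry: r = 53 mm, L = 122 mm, e = 18 mm
crank pin P = (r cos θ, r sin θ) = (41.188736, -33.353981)
h = r sin θ − e = -33.353981 − 18 = -51.353981
x = r cos θ + √(L² − h²) = 41.188736 + 110.665119 = 151.853855
dx/dθ = −r sin θ − h·r cos θ/√(L² − h²) (θ in radians; h = -51.353981) = 52.467551

x = 151.8539, dx/dθ = 52.4676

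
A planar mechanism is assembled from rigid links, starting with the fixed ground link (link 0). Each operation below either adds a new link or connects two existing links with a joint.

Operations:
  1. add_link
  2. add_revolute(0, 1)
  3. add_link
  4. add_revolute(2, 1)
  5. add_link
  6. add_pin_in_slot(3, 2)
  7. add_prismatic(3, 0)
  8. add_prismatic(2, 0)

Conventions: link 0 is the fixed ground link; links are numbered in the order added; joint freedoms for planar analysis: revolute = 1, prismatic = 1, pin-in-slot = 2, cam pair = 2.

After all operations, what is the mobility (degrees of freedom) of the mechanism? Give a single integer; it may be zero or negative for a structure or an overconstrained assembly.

(L,J1,J2)=(1,0,0); link0 fixed
link1: (2,0,0)
R 0-1 [J1]: (2,1,0)
link2: (3,1,0)
R 2-1 [J1]: (3,2,0)
link3: (4,2,0)
PS 3-2 [J2]: (4,2,1)
P 3-0 [J1]: (4,3,1)
P 2-0 [J1]: (4,4,1)
Grübler: 3·3 − 2·4 − 1 = 0

M = 0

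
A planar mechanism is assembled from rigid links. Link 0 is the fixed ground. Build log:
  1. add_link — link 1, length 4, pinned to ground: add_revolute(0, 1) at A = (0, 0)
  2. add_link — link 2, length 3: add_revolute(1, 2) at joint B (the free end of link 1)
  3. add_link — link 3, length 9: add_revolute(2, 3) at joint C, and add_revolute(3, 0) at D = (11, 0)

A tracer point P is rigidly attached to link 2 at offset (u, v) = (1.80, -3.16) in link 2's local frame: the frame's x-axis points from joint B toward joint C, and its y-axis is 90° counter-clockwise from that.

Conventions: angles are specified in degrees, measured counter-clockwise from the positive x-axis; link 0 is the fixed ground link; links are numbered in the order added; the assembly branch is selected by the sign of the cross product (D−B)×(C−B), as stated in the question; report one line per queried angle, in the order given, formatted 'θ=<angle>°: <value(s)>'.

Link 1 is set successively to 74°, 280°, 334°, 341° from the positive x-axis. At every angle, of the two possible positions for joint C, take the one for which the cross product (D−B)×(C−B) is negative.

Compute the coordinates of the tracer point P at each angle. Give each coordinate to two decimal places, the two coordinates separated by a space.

A=(0,0), D=(11.00,0)
θ=74°: B = A + 4.00·(cos74°, sin74°) = (1.1025, 3.8450)
θ=74°: |BD| = 10.6181
θ=74°: circle(B,3.00) ∩ circle(D,9.00): a=1.9186, h=2.3063
θ=74°:   candidates: C₊=(3.7261,5.3000) cross=24.488; C₋=(2.0558,1.0005) cross=-24.488
θ=74°:   branch - wants cross < 0 → take C=(2.0558,1.0005) (cross=-24.488)
θ=74°: ex = (C−B)/|BC| = (0.3177,-0.9482); ey = (0.9482,0.3177)
θ=74°: P = B + 1.80·ex + -3.16·ey = (-1.3217,1.1343)
θ=280°: B = A + 4.00·(cos280°, sin280°) = (0.6946, -3.9392)
θ=280°: |BD| = 11.0326
θ=280°: circle(B,3.00) ∩ circle(D,9.00): a=2.2533, h=1.9806
θ=280°:   candidates: C₊=(2.0922,-1.2846) cross=21.851; C₋=(3.5065,-4.9847) cross=-21.851
θ=280°:   branch - wants cross < 0 → take C=(3.5065,-4.9847) (cross=-21.851)
θ=280°: ex = (C−B)/|BC| = (0.9373,-0.3485); ey = (0.3485,0.9373)
θ=280°: P = B + 1.80·ex + -3.16·ey = (1.2805,-7.5284)
θ=334°: B = A + 4.00·(cos334°, sin334°) = (3.5952, -1.7535)
θ=334°: |BD| = 7.6096
θ=334°: circle(B,3.00) ∩ circle(D,9.00): a=-0.9261, h=2.8535
θ=334°:   candidates: C₊=(2.0365,0.8098) cross=21.714; C₋=(3.3516,-4.7436) cross=-21.714
θ=334°:   branch - wants cross < 0 → take C=(3.3516,-4.7436) (cross=-21.714)
θ=334°: ex = (C−B)/|BC| = (-0.0812,-0.9967); ey = (0.9967,-0.0812)
θ=334°: P = B + 1.80·ex + -3.16·ey = (0.2994,-3.2909)
θ=341°: B = A + 4.00·(cos341°, sin341°) = (3.7821, -1.3023)
θ=341°: |BD| = 7.3345
θ=341°: circle(B,3.00) ∩ circle(D,9.00): a=-1.2411, h=2.7312
θ=341°:   candidates: C₊=(2.0757,1.1652) cross=20.032; C₋=(3.0456,-4.2105) cross=-20.032
θ=341°:   branch - wants cross < 0 → take C=(3.0456,-4.2105) (cross=-20.032)
θ=341°: ex = (C−B)/|BC| = (-0.2455,-0.9694); ey = (0.9694,-0.2455)
θ=341°: P = B + 1.80·ex + -3.16·ey = (0.2769,-2.2715)

θ=74°: -1.32 1.13
θ=280°: 1.28 -7.53
θ=334°: 0.30 -3.29
θ=341°: 0.28 -2.27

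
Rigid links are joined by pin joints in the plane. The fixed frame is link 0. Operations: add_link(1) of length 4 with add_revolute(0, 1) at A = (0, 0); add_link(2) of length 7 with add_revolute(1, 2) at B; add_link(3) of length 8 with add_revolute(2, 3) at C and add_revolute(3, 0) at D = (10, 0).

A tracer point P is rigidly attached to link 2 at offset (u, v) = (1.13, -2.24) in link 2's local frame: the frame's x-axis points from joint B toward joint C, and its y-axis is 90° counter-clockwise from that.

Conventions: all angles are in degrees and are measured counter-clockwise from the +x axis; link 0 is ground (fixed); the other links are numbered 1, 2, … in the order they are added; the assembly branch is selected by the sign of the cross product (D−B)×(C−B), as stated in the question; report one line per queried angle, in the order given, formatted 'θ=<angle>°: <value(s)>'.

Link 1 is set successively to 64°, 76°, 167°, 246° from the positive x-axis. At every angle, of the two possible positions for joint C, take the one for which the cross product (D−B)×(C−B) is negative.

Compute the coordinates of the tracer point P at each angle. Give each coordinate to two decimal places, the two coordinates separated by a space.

A=(0,0), D=(10.00,0)
θ=64°: B = A + 4.00·(cos64°, sin64°) = (1.7535, 3.5952)
θ=64°: |BD| = 8.9961
θ=64°: circle(B,7.00) ∩ circle(D,8.00): a=3.6644, h=5.9643
θ=64°:   candidates: C₊=(7.4961,7.5980) cross=53.655; C₋=(2.7290,-3.3365) cross=-53.655
θ=64°:   branch - wants cross < 0 → take C=(2.7290,-3.3365) (cross=-53.655)
θ=64°: ex = (C−B)/|BC| = (0.1394,-0.9902); ey = (0.9902,0.1394)
θ=64°: P = B + 1.13·ex + -2.24·ey = (-0.3072,2.1640)
θ=76°: B = A + 4.00·(cos76°, sin76°) = (0.9677, 3.8812)
θ=76°: |BD| = 9.8309
θ=76°: circle(B,7.00) ∩ circle(D,8.00): a=4.1525, h=5.6353
θ=76°:   candidates: C₊=(7.0077,7.4193) cross=55.400; C₋=(2.5581,-2.9357) cross=-55.400
θ=76°:   branch - wants cross < 0 → take C=(2.5581,-2.9357) (cross=-55.400)
θ=76°: ex = (C−B)/|BC| = (0.2272,-0.9738); ey = (0.9738,0.2272)
θ=76°: P = B + 1.13·ex + -2.24·ey = (-0.9570,2.2718)
θ=167°: B = A + 4.00·(cos167°, sin167°) = (-3.8975, 0.8998)
θ=167°: |BD| = 13.9266
θ=167°: circle(B,7.00) ∩ circle(D,8.00): a=6.4248, h=2.7790
θ=167°:   candidates: C₊=(2.6934,3.2578) cross=38.701; C₋=(2.3343,-2.2884) cross=-38.701
θ=167°:   branch - wants cross < 0 → take C=(2.3343,-2.2884) (cross=-38.701)
θ=167°: ex = (C−B)/|BC| = (0.8903,-0.4555); ey = (0.4555,0.8903)
θ=167°: P = B + 1.13·ex + -2.24·ey = (-3.9117,-1.6090)
θ=246°: B = A + 4.00·(cos246°, sin246°) = (-1.6269, -3.6542)
θ=246°: |BD| = 12.1877
θ=246°: circle(B,7.00) ∩ circle(D,8.00): a=5.4785, h=4.3574
θ=246°:   candidates: C₊=(2.2930,2.1453) cross=53.106; C₋=(4.9059,-6.1685) cross=-53.106
θ=246°:   branch - wants cross < 0 → take C=(4.9059,-6.1685) (cross=-53.106)
θ=246°: ex = (C−B)/|BC| = (0.9333,-0.3592); ey = (0.3592,0.9333)
θ=246°: P = B + 1.13·ex + -2.24·ey = (-1.3769,-6.1506)

θ=64°: -0.31 2.16
θ=76°: -0.96 2.27
θ=167°: -3.91 -1.61
θ=246°: -1.38 -6.15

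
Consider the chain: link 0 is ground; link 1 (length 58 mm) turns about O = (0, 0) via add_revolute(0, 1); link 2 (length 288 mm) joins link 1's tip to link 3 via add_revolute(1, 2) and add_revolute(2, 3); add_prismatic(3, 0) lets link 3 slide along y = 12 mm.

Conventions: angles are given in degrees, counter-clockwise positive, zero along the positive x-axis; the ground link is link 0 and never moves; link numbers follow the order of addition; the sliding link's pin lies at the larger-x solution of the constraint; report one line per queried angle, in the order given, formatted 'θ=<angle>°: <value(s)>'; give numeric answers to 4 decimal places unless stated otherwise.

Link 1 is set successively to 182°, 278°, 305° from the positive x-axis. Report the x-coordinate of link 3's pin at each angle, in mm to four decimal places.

geometry: r = 58 mm, L = 288 mm, e = 12 mm
θ=182°: crank pin P = (r cos θ, r sin θ) = (-57.964668, -2.024171)
θ=182°: h = r sin θ − e = -2.024171 − 12 = -14.024171
θ=182°: x = r cos θ + √(L² − h²) = -57.964668 + 287.658344 = 229.693676
θ=278°: crank pin P = (r cos θ, r sin θ) = (8.072040, -57.435548)
θ=278°: h = r sin θ − e = -57.435548 − 12 = -69.435548
θ=278°: x = r cos θ + √(L² − h²) = 8.072040 + 279.504391 = 287.576431
θ=305°: crank pin P = (r cos θ, r sin θ) = (33.267433, -47.510819)
θ=305°: h = r sin θ − e = -47.510819 − 12 = -59.510819
θ=305°: x = r cos θ + √(L² − h²) = 33.267433 + 281.784426 = 315.051859

θ=182°: 229.6937
θ=278°: 287.5764
θ=305°: 315.0519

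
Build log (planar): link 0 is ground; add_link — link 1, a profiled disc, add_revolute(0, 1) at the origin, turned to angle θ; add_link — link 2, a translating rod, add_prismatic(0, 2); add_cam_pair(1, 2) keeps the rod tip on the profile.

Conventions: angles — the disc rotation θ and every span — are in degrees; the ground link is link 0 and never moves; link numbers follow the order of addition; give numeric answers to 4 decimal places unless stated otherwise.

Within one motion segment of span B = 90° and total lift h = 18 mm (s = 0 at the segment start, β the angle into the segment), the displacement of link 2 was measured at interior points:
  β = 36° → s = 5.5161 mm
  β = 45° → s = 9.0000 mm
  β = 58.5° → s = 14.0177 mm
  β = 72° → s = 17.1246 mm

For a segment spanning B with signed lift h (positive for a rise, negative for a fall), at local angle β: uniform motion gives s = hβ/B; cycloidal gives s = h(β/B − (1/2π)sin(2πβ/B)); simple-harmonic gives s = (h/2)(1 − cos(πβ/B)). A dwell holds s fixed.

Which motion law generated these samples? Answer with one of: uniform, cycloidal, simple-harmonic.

candidates at β/B = r: uniform s = h·r (linear in β); cycloidal s = h·(r − sin(2πr)/(2π)); simple-harmonic s = (h/2)(1 − cos(πr))
β=36°: printed 5.5161 | uniform 7.2000, cycloidal 5.5161, simple-harmonic 6.2188
β=45°: printed 9.0000 | uniform 9.0000, cycloidal 9.0000, simple-harmonic 9.0000
β=58.5°: printed 14.0177 | uniform 11.7000, cycloidal 14.0177, simple-harmonic 13.0859
β=72°: printed 17.1246 | uniform 14.4000, cycloidal 17.1246, simple-harmonic 16.2812
only one law matches every sample → cycloidal

cycloidal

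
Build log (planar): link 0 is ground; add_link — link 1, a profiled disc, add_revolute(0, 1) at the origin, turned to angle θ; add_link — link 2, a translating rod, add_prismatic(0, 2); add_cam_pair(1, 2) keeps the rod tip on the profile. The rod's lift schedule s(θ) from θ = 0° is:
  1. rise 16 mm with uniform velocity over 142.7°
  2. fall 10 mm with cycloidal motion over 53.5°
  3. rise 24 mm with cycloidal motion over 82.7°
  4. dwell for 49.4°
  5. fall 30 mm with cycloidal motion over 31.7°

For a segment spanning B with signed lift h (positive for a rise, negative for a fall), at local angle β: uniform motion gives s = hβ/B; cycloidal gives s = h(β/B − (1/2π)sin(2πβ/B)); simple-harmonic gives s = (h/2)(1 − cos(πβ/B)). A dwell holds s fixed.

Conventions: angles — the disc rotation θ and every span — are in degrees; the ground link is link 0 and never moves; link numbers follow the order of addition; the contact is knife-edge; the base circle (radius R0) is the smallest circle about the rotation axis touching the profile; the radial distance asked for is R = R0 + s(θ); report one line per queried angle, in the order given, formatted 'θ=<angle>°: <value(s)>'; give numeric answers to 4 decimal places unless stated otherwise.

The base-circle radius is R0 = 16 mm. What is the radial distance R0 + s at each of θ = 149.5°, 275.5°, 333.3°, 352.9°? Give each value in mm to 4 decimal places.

seg 1 [0°–142.7°] uniform, h=16: full span → s += 16 → s = 16.0000
seg 2 [142.7°–196.2°] cycloidal, h=-10: θ=149.5° here. β=6.8, B=53.5. -10·(0.1271 − sin(2π·0.1271)/(2π)) = -0.1309 → s = 15.8691
seg 2 [142.7°–196.2°] cycloidal, h=-10: full span → s += -10 → s = 6.0000
seg 3 [196.2°–278.9°] cycloidal, h=24: θ=275.5° here. β=79.3, B=82.7. 24·(0.9589 − sin(2π·0.9589)/(2π)) = 23.9891 → s = 29.9891
seg 3 [196.2°–278.9°] cycloidal, h=24: full span → s += 24 → s = 30.0000
seg 4 [278.9°–328.3°] dwell: s stays 30.0000
seg 5 [328.3°–360°] cycloidal, h=-30: θ=333.3° here. β=5, B=31.7. -30·(0.1577 − sin(2π·0.1577)/(2π)) = -0.7374 → s = 29.2626
seg 5 [328.3°–360°] cycloidal, h=-30: θ=352.9° here. β=24.6, B=31.7. -30·(0.7760 − sin(2π·0.7760)/(2π)) = -27.9917 → s = 2.0083
θ=149.5°: R = R0 + s = 16 + 15.8691 = 31.8691
θ=275.5°: R = R0 + s = 16 + 29.9891 = 45.9891
θ=333.3°: R = R0 + s = 16 + 29.2626 = 45.2626
θ=352.9°: R = R0 + s = 16 + 2.0083 = 18.0083

θ=149.5°: 31.8691
θ=275.5°: 45.9891
θ=333.3°: 45.2626
θ=352.9°: 18.0083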